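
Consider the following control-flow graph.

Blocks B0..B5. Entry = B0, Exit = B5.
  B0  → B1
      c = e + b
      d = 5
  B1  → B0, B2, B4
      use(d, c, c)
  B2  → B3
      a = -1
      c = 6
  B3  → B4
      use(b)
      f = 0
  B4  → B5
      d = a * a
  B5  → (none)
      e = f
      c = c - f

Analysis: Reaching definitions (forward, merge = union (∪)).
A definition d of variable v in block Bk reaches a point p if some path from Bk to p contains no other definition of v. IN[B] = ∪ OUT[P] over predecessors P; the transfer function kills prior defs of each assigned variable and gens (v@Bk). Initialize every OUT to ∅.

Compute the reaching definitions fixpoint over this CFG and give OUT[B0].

Answer: {c@B0, d@B0}

Trace:
Per-block solution:
  B0:   IN={c@B0, d@B0}   OUT={c@B0, d@B0}
  B1:   IN={c@B0, d@B0}   OUT={c@B0, d@B0}
  B2:   IN={c@B0, d@B0}   OUT={a@B2, c@B2, d@B0}
  B3:   IN={a@B2, c@B2, d@B0}   OUT={a@B2, c@B2, d@B0, f@B3}
  B4:   IN={a@B2, c@B0, c@B2, d@B0, f@B3}   OUT={a@B2, c@B0, c@B2, d@B4, f@B3}
  B5:   IN={a@B2, c@B0, c@B2, d@B4, f@B3}   OUT={a@B2, c@B5, d@B4, e@B5, f@B3}

Merge at B0 (entry node, so the boundary value {} is joined with the incoming edge(s)): IN[B0] = {} ⊔ OUT[B1] = {c@B0, d@B0}
Applying B0's transfer function to that IN value gives OUT[B0] (row B0 above).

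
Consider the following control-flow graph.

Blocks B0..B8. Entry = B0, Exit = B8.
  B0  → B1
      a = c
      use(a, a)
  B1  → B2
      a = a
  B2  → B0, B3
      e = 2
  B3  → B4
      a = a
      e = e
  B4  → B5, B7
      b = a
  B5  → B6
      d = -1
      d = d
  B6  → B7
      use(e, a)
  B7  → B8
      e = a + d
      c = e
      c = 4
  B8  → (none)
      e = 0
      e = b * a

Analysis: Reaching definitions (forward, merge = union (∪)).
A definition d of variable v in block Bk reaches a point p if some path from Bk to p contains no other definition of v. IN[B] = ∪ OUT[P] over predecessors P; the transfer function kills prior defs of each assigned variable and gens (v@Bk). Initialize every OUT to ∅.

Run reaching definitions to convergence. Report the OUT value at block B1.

Per-block solution:
  B0: | IN={a@B1, e@B2} | OUT={a@B0, e@B2}
  B1: | IN={a@B0, e@B2} | OUT={a@B1, e@B2}
  B2: | IN={a@B1, e@B2} | OUT={a@B1, e@B2}
  B3: | IN={a@B1, e@B2} | OUT={a@B3, e@B3}
  B4: | IN={a@B3, e@B3} | OUT={a@B3, b@B4, e@B3}
  B5: | IN={a@B3, b@B4, e@B3} | OUT={a@B3, b@B4, d@B5, e@B3}
  B6: | IN={a@B3, b@B4, d@B5, e@B3} | OUT={a@B3, b@B4, d@B5, e@B3}
  B7: | IN={a@B3, b@B4, d@B5, e@B3} | OUT={a@B3, b@B4, c@B7, d@B5, e@B7}
  B8: | IN={a@B3, b@B4, c@B7, d@B5, e@B7} | OUT={a@B3, b@B4, c@B7, d@B5, e@B8}

Merge at B1: IN[B1] = OUT[B0] = {a@B0, e@B2}
Applying B1's transfer function to that IN value gives OUT[B1] (row B1 above).

Answer: {a@B1, e@B2}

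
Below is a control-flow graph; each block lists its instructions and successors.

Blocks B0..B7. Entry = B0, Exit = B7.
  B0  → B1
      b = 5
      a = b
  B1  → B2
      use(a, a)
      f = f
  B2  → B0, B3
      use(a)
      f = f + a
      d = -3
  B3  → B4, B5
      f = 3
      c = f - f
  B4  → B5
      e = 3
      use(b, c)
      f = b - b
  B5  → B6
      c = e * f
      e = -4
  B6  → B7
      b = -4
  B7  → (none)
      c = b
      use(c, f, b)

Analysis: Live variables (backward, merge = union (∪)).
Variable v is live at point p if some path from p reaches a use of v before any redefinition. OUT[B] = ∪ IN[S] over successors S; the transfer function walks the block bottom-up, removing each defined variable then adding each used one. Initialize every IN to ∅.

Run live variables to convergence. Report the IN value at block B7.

Fixpoint table:
  B0:   IN={e, f}   OUT={a, b, e, f}
  B1:   IN={a, b, e, f}   OUT={a, b, e, f}
  B2:   IN={a, b, e, f}   OUT={b, e, f}
  B3:   IN={b, e}   OUT={b, c, e, f}
  B4:   IN={b, c}   OUT={e, f}
  B5:   IN={e, f}   OUT={f}
  B6:   IN={f}   OUT={b, f}
  B7:   IN={b, f}   OUT={}

B7 is the boundary node: OUT[B7] = {}
Applying B7's transfer function to that OUT value gives IN[B7] (row B7 above).

Answer: {b, f}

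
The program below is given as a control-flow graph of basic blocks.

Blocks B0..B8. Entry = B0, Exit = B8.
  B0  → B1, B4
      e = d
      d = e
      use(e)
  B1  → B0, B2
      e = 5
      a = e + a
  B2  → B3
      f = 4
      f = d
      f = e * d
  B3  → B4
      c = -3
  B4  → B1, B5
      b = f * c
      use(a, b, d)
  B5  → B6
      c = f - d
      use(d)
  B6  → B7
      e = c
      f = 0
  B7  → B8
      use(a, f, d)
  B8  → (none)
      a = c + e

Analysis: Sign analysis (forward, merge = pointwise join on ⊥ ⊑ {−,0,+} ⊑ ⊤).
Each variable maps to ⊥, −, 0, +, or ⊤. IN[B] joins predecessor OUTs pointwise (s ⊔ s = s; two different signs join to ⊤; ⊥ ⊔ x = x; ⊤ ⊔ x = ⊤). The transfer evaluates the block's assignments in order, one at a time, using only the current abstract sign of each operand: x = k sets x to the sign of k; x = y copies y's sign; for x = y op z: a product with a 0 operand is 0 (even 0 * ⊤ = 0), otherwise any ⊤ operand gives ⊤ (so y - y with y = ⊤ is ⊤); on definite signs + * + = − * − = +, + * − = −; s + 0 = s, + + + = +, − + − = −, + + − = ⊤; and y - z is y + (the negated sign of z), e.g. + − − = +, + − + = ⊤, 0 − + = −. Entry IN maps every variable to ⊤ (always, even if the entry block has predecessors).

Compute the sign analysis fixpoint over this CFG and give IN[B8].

Converged values:
  B0:  IN=(all ⊤)  OUT=(all ⊤)
  B1:  IN=(all ⊤)  OUT={e:+; rest ⊤}
  B2:  IN={e:+; rest ⊤}  OUT={e:+; rest ⊤}
  B3:  IN={e:+; rest ⊤}  OUT={c:-, e:+; rest ⊤}
  B4:  IN=(all ⊤)  OUT=(all ⊤)
  B5:  IN=(all ⊤)  OUT=(all ⊤)
  B6:  IN=(all ⊤)  OUT={f:0; rest ⊤}
  B7:  IN={f:0; rest ⊤}  OUT={f:0; rest ⊤}
  B8:  IN={f:0; rest ⊤}  OUT={f:0; rest ⊤}

Merge at B8: IN[B8] = OUT[B7] = {a: ⊤, b: ⊤, c: ⊤, d: ⊤, e: ⊤, f: 0}

Answer: {a: ⊤, b: ⊤, c: ⊤, d: ⊤, e: ⊤, f: 0}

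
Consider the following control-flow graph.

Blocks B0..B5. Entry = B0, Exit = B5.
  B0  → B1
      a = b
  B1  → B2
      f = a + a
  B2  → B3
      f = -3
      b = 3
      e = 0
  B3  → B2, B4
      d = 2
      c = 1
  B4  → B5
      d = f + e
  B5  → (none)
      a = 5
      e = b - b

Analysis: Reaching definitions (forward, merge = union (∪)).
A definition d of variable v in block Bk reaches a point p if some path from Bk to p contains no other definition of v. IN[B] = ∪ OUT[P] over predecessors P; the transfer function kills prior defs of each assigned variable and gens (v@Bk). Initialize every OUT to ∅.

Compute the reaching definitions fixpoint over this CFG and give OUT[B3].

Converged values:
  B0:  IN={}  OUT={a@B0}
  B1:  IN={a@B0}  OUT={a@B0, f@B1}
  B2:  IN={a@B0, b@B2, c@B3, d@B3, e@B2, f@B1, f@B2}  OUT={a@B0, b@B2, c@B3, d@B3, e@B2, f@B2}
  B3:  IN={a@B0, b@B2, c@B3, d@B3, e@B2, f@B2}  OUT={a@B0, b@B2, c@B3, d@B3, e@B2, f@B2}
  B4:  IN={a@B0, b@B2, c@B3, d@B3, e@B2, f@B2}  OUT={a@B0, b@B2, c@B3, d@B4, e@B2, f@B2}
  B5:  IN={a@B0, b@B2, c@B3, d@B4, e@B2, f@B2}  OUT={a@B5, b@B2, c@B3, d@B4, e@B5, f@B2}

Merge at B3: IN[B3] = OUT[B2] = {a@B0, b@B2, c@B3, d@B3, e@B2, f@B2}
Applying B3's transfer function to that IN value gives OUT[B3] (row B3 above).

Answer: {a@B0, b@B2, c@B3, d@B3, e@B2, f@B2}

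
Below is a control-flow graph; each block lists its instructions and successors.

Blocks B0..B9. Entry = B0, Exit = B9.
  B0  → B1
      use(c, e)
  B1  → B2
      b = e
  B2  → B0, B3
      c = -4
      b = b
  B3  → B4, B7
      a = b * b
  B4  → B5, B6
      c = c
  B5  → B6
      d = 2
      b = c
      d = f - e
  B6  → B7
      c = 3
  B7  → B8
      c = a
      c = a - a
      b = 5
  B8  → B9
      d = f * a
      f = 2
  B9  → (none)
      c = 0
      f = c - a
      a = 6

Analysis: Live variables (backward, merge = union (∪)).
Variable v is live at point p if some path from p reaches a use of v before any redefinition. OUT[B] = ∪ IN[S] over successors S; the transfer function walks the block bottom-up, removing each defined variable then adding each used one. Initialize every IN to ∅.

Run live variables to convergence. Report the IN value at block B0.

Answer: {c, e, f}

Trace:
Converged values:
  B0: | IN={c, e, f} | OUT={e, f}
  B1: | IN={e, f} | OUT={b, e, f}
  B2: | IN={b, e, f} | OUT={b, c, e, f}
  B3: | IN={b, c, e, f} | OUT={a, c, e, f}
  B4: | IN={a, c, e, f} | OUT={a, c, e, f}
  B5: | IN={a, c, e, f} | OUT={a, f}
  B6: | IN={a, f} | OUT={a, f}
  B7: | IN={a, f} | OUT={a, f}
  B8: | IN={a, f} | OUT={a}
  B9: | IN={a} | OUT={}

Merge at B0: OUT[B0] = IN[B1] = {e, f}
Applying B0's transfer function to that OUT value gives IN[B0] (row B0 above).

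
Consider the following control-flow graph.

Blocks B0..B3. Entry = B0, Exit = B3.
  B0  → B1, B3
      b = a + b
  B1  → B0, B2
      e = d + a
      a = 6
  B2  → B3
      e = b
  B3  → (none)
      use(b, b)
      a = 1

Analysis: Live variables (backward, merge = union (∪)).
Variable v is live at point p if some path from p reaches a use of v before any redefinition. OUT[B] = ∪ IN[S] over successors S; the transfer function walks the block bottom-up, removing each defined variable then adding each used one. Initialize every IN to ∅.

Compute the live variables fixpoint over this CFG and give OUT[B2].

Fixpoint table:
  B0:   IN={a, b, d}   OUT={a, b, d}
  B1:   IN={a, b, d}   OUT={a, b, d}
  B2:   IN={b}   OUT={b}
  B3:   IN={b}   OUT={}

Merge at B2: OUT[B2] = IN[B3] = {b}

Answer: {b}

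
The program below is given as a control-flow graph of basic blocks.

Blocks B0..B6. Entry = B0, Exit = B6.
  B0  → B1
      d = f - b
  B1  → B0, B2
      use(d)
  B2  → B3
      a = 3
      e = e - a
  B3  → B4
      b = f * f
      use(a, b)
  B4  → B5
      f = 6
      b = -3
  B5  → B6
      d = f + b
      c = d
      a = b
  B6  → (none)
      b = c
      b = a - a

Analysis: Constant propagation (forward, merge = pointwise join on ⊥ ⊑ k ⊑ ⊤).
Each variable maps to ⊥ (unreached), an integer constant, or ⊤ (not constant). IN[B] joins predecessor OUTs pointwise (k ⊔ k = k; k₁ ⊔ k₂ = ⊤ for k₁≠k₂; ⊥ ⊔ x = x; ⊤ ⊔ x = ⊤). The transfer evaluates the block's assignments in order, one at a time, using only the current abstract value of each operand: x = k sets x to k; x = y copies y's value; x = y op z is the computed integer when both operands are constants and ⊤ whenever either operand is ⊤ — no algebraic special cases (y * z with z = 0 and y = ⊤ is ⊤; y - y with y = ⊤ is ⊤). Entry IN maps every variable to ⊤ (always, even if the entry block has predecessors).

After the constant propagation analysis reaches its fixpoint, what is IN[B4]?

Fixpoint table:
  B0: | IN=(all ⊤) | OUT=(all ⊤)
  B1: | IN=(all ⊤) | OUT=(all ⊤)
  B2: | IN=(all ⊤) | OUT={a:3; rest ⊤}
  B3: | IN={a:3; rest ⊤} | OUT={a:3; rest ⊤}
  B4: | IN={a:3; rest ⊤} | OUT={a:3, b:-3, f:6; rest ⊤}
  B5: | IN={a:3, b:-3, f:6; rest ⊤} | OUT={a:-3, b:-3, c:3, d:3, f:6; rest ⊤}
  B6: | IN={a:-3, b:-3, c:3, d:3, f:6; rest ⊤} | OUT={a:-3, b:0, c:3, d:3, f:6; rest ⊤}

Merge at B4: IN[B4] = OUT[B3] = {a: 3, b: ⊤, c: ⊤, d: ⊤, e: ⊤, f: ⊤}

Answer: {a: 3, b: ⊤, c: ⊤, d: ⊤, e: ⊤, f: ⊤}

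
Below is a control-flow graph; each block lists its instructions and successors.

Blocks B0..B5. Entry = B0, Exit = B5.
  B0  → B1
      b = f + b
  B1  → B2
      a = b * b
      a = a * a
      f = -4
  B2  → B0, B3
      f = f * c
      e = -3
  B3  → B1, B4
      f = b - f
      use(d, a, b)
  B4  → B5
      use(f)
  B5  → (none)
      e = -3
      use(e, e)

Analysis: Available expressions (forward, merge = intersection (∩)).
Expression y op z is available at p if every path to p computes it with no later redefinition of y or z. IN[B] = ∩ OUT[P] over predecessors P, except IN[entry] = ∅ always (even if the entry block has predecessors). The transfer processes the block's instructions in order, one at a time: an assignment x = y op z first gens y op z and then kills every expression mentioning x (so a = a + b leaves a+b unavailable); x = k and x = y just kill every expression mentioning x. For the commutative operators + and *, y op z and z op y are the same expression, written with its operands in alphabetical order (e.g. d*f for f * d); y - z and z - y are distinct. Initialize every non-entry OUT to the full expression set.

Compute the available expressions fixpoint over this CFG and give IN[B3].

Answer: {b*b}

Derivation:
Converged values:
  B0:  IN={}  OUT={}
  B1:  IN={}  OUT={b*b}
  B2:  IN={b*b}  OUT={b*b}
  B3:  IN={b*b}  OUT={b*b}
  B4:  IN={b*b}  OUT={b*b}
  B5:  IN={b*b}  OUT={b*b}

Merge at B3: IN[B3] = OUT[B2] = {b*b}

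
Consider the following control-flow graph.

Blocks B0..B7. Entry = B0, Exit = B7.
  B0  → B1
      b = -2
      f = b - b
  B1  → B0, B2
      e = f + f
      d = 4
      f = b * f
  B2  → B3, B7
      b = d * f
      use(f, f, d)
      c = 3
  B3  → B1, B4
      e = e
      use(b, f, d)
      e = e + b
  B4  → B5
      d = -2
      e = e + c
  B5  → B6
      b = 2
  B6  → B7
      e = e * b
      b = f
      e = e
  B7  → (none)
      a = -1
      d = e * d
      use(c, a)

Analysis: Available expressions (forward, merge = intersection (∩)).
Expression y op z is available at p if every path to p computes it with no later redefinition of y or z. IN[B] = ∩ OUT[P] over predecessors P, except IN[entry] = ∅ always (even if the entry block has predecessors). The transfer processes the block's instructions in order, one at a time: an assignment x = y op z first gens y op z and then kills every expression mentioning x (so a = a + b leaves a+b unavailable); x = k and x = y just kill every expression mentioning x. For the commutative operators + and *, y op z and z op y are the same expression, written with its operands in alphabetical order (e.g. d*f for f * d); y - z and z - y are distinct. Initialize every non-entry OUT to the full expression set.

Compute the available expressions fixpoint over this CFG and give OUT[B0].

Converged values:
  B0:   IN={}   OUT={b-b}
  B1:   IN={}   OUT={}
  B2:   IN={}   OUT={d*f}
  B3:   IN={d*f}   OUT={d*f}
  B4:   IN={d*f}   OUT={}
  B5:   IN={}   OUT={}
  B6:   IN={}   OUT={}
  B7:   IN={}   OUT={}

Merge at B0 (entry node, so the boundary value {} is joined with the incoming edge(s)): IN[B0] = {} ∩ OUT[B1] = {}
Applying B0's transfer function to that IN value gives OUT[B0] (row B0 above).

Answer: {b-b}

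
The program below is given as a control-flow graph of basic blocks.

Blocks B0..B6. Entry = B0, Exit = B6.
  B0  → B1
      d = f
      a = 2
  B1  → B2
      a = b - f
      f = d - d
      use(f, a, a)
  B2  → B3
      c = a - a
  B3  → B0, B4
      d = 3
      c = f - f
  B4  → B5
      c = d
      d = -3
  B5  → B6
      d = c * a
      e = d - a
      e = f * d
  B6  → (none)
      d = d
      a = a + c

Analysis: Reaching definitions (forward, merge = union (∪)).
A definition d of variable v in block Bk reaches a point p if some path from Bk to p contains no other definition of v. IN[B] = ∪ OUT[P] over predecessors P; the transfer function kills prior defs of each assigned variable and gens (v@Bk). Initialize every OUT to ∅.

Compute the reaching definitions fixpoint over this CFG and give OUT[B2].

Answer: {a@B1, c@B2, d@B0, f@B1}

Trace:
Converged values:
  B0: | IN={a@B1, c@B3, d@B3, f@B1} | OUT={a@B0, c@B3, d@B0, f@B1}
  B1: | IN={a@B0, c@B3, d@B0, f@B1} | OUT={a@B1, c@B3, d@B0, f@B1}
  B2: | IN={a@B1, c@B3, d@B0, f@B1} | OUT={a@B1, c@B2, d@B0, f@B1}
  B3: | IN={a@B1, c@B2, d@B0, f@B1} | OUT={a@B1, c@B3, d@B3, f@B1}
  B4: | IN={a@B1, c@B3, d@B3, f@B1} | OUT={a@B1, c@B4, d@B4, f@B1}
  B5: | IN={a@B1, c@B4, d@B4, f@B1} | OUT={a@B1, c@B4, d@B5, e@B5, f@B1}
  B6: | IN={a@B1, c@B4, d@B5, e@B5, f@B1} | OUT={a@B6, c@B4, d@B6, e@B5, f@B1}

Merge at B2: IN[B2] = OUT[B1] = {a@B1, c@B3, d@B0, f@B1}
Applying B2's transfer function to that IN value gives OUT[B2] (row B2 above).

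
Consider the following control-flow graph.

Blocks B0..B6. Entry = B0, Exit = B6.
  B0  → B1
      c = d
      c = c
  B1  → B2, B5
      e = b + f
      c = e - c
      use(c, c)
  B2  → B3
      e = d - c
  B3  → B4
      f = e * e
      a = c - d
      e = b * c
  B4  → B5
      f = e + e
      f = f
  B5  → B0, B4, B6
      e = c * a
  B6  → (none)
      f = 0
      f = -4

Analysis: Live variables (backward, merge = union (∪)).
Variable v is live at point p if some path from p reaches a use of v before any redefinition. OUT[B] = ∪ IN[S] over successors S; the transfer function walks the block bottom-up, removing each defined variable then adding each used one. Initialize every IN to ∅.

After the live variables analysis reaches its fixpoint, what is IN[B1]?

Answer: {a, b, c, d, f}

Derivation:
Fixpoint table:
  B0:  IN={a, b, d, f}  OUT={a, b, c, d, f}
  B1:  IN={a, b, c, d, f}  OUT={a, b, c, d, f}
  B2:  IN={b, c, d}  OUT={b, c, d, e}
  B3:  IN={b, c, d, e}  OUT={a, b, c, d, e}
  B4:  IN={a, b, c, d, e}  OUT={a, b, c, d, f}
  B5:  IN={a, b, c, d, f}  OUT={a, b, c, d, e, f}
  B6:  IN={}  OUT={}

Merge at B1: OUT[B1] = IN[B2] ⊔ IN[B5] = {a, b, c, d, f}
Applying B1's transfer function to that OUT value gives IN[B1] (row B1 above).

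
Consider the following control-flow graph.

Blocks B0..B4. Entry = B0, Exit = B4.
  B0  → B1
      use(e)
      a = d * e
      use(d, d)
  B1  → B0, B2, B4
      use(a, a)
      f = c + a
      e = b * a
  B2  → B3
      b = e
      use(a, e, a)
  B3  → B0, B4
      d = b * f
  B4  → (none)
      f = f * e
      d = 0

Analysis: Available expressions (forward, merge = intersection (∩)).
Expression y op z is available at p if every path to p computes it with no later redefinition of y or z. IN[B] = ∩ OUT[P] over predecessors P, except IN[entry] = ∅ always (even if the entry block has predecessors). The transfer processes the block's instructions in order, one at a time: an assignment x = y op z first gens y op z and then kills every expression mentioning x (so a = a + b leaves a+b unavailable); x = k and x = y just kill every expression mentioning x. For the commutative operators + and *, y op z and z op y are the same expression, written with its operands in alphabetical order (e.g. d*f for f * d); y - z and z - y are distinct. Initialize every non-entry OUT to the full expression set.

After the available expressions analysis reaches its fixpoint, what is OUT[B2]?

Answer: {a+c}

Derivation:
Per-block solution:
  B0:  IN={}  OUT={d*e}
  B1:  IN={d*e}  OUT={a*b, a+c}
  B2:  IN={a*b, a+c}  OUT={a+c}
  B3:  IN={a+c}  OUT={a+c, b*f}
  B4:  IN={a+c}  OUT={a+c}

Merge at B2: IN[B2] = OUT[B1] = {a*b, a+c}
Applying B2's transfer function to that IN value gives OUT[B2] (row B2 above).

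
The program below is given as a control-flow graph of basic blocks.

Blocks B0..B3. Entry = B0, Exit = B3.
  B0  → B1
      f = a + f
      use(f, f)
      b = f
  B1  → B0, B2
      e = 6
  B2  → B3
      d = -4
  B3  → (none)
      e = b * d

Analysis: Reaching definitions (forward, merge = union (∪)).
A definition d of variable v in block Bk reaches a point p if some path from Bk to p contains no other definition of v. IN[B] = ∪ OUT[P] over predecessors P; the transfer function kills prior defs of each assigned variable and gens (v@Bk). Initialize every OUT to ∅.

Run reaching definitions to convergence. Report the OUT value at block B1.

Answer: {b@B0, e@B1, f@B0}

Working:
Per-block solution:
  B0:  IN={b@B0, e@B1, f@B0}  OUT={b@B0, e@B1, f@B0}
  B1:  IN={b@B0, e@B1, f@B0}  OUT={b@B0, e@B1, f@B0}
  B2:  IN={b@B0, e@B1, f@B0}  OUT={b@B0, d@B2, e@B1, f@B0}
  B3:  IN={b@B0, d@B2, e@B1, f@B0}  OUT={b@B0, d@B2, e@B3, f@B0}

Merge at B1: IN[B1] = OUT[B0] = {b@B0, e@B1, f@B0}
Applying B1's transfer function to that IN value gives OUT[B1] (row B1 above).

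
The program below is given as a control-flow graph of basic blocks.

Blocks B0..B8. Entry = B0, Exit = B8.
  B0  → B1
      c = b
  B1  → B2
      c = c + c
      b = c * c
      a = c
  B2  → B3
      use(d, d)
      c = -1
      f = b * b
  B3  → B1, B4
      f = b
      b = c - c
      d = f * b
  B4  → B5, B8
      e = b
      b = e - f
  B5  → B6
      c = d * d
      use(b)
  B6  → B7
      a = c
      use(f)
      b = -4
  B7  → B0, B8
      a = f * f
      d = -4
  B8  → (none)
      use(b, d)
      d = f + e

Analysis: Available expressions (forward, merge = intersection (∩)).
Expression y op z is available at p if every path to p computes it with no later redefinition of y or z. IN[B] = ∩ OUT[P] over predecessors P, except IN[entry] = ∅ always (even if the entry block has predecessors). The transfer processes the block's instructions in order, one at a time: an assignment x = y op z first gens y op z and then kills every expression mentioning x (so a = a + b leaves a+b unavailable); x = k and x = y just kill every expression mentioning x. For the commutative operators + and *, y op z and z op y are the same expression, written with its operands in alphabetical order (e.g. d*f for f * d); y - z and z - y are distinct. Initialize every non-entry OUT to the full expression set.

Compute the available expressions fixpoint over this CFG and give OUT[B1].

Answer: {c*c}

Trace:
Fixpoint table:
  B0:   IN={}   OUT={}
  B1:   IN={}   OUT={c*c}
  B2:   IN={c*c}   OUT={b*b}
  B3:   IN={b*b}   OUT={b*f, c-c}
  B4:   IN={b*f, c-c}   OUT={c-c, e-f}
  B5:   IN={c-c, e-f}   OUT={d*d, e-f}
  B6:   IN={d*d, e-f}   OUT={d*d, e-f}
  B7:   IN={d*d, e-f}   OUT={e-f, f*f}
  B8:   IN={e-f}   OUT={e+f, e-f}

Merge at B1: IN[B1] = OUT[B0] ∩ OUT[B3] = {}
Applying B1's transfer function to that IN value gives OUT[B1] (row B1 above).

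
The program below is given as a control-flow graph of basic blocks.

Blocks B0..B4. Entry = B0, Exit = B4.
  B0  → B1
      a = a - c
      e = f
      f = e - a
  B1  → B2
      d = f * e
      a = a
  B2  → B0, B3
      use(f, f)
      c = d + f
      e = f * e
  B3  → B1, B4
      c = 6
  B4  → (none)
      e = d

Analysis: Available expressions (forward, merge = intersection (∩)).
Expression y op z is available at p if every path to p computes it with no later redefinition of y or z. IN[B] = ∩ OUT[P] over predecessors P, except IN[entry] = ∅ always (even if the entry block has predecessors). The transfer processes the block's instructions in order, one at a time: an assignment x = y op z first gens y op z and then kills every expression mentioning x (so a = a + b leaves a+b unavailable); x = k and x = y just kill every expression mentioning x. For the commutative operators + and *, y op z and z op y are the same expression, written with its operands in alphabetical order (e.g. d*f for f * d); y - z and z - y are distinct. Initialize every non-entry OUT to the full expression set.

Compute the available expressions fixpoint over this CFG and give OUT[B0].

Answer: {e-a}

Trace:
Per-block solution:
  B0:   IN={}   OUT={e-a}
  B1:   IN={}   OUT={e*f}
  B2:   IN={e*f}   OUT={d+f}
  B3:   IN={d+f}   OUT={d+f}
  B4:   IN={d+f}   OUT={d+f}

Merge at B0 (entry node, so the boundary value {} is joined with the incoming edge(s)): IN[B0] = {} ∩ OUT[B2] = {}
Applying B0's transfer function to that IN value gives OUT[B0] (row B0 above).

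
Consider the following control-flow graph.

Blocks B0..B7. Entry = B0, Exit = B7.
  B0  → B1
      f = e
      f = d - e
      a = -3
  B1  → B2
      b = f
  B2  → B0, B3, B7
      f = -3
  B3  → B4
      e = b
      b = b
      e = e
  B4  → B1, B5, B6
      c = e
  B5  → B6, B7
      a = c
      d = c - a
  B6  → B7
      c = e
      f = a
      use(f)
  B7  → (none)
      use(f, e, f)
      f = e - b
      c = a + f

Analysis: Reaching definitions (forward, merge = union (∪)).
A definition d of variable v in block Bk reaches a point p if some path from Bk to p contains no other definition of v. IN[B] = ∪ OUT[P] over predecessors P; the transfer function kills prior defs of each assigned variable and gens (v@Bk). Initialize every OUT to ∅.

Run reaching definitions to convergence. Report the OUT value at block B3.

Answer: {a@B0, b@B3, c@B4, e@B3, f@B2}

Trace:
Fixpoint table:
  B0: | IN={a@B0, b@B1, c@B4, e@B3, f@B2} | OUT={a@B0, b@B1, c@B4, e@B3, f@B0}
  B1: | IN={a@B0, b@B1, b@B3, c@B4, e@B3, f@B0, f@B2} | OUT={a@B0, b@B1, c@B4, e@B3, f@B0, f@B2}
  B2: | IN={a@B0, b@B1, c@B4, e@B3, f@B0, f@B2} | OUT={a@B0, b@B1, c@B4, e@B3, f@B2}
  B3: | IN={a@B0, b@B1, c@B4, e@B3, f@B2} | OUT={a@B0, b@B3, c@B4, e@B3, f@B2}
  B4: | IN={a@B0, b@B3, c@B4, e@B3, f@B2} | OUT={a@B0, b@B3, c@B4, e@B3, f@B2}
  B5: | IN={a@B0, b@B3, c@B4, e@B3, f@B2} | OUT={a@B5, b@B3, c@B4, d@B5, e@B3, f@B2}
  B6: | IN={a@B0, a@B5, b@B3, c@B4, d@B5, e@B3, f@B2} | OUT={a@B0, a@B5, b@B3, c@B6, d@B5, e@B3, f@B6}
  B7: | IN={a@B0, a@B5, b@B1, b@B3, c@B4, c@B6, d@B5, e@B3, f@B2, f@B6} | OUT={a@B0, a@B5, b@B1, b@B3, c@B7, d@B5, e@B3, f@B7}

Merge at B3: IN[B3] = OUT[B2] = {a@B0, b@B1, c@B4, e@B3, f@B2}
Applying B3's transfer function to that IN value gives OUT[B3] (row B3 above).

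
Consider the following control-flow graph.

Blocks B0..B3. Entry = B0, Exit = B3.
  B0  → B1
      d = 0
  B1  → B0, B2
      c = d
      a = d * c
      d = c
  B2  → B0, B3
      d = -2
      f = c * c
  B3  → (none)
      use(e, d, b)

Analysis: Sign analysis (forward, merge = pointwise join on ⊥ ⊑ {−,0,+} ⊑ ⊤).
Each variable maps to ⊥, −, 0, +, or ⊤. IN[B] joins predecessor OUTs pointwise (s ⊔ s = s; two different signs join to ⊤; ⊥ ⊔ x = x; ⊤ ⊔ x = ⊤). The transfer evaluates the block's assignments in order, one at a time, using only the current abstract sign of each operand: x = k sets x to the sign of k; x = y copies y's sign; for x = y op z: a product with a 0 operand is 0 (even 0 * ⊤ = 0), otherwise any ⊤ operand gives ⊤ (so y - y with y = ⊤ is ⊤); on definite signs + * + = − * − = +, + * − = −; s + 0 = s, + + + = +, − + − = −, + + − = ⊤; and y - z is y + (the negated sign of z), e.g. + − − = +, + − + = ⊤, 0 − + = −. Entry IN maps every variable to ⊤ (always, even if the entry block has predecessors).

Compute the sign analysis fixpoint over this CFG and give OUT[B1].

Converged values:
  B0:   IN=(all ⊤)   OUT={d:0; rest ⊤}
  B1:   IN={d:0; rest ⊤}   OUT={a:0, c:0, d:0; rest ⊤}
  B2:   IN={a:0, c:0, d:0; rest ⊤}   OUT={a:0, c:0, d:-, f:0; rest ⊤}
  B3:   IN={a:0, c:0, d:-, f:0; rest ⊤}   OUT={a:0, c:0, d:-, f:0; rest ⊤}

Merge at B1: IN[B1] = OUT[B0] = {a: ⊤, b: ⊤, c: ⊤, d: 0, e: ⊤, f: ⊤}
Applying B1's transfer function to that IN value gives OUT[B1] (row B1 above).

Answer: {a: 0, b: ⊤, c: 0, d: 0, e: ⊤, f: ⊤}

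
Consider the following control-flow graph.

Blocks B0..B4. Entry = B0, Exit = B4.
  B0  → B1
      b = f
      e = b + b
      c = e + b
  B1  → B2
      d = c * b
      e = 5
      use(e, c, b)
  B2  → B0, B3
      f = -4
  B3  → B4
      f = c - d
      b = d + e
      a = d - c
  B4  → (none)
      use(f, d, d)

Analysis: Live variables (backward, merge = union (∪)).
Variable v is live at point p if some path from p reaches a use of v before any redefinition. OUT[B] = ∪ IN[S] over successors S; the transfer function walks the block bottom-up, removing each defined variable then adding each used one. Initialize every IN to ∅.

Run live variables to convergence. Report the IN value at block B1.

Converged values:
  B0:   IN={f}   OUT={b, c}
  B1:   IN={b, c}   OUT={c, d, e}
  B2:   IN={c, d, e}   OUT={c, d, e, f}
  B3:   IN={c, d, e}   OUT={d, f}
  B4:   IN={d, f}   OUT={}

Merge at B1: OUT[B1] = IN[B2] = {c, d, e}
Applying B1's transfer function to that OUT value gives IN[B1] (row B1 above).

Answer: {b, c}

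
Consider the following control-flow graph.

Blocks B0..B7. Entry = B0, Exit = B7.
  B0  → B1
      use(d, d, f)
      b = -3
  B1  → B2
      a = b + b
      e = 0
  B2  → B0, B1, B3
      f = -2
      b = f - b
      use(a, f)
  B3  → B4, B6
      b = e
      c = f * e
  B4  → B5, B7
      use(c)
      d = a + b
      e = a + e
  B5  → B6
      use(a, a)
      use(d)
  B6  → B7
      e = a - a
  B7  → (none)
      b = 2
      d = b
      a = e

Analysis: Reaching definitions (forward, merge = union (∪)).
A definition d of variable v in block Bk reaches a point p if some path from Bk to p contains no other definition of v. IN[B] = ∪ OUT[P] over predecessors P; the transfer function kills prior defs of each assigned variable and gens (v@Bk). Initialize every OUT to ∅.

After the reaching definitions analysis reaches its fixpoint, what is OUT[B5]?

Answer: {a@B1, b@B3, c@B3, d@B4, e@B4, f@B2}

Derivation:
Fixpoint table:
  B0:  IN={a@B1, b@B2, e@B1, f@B2}  OUT={a@B1, b@B0, e@B1, f@B2}
  B1:  IN={a@B1, b@B0, b@B2, e@B1, f@B2}  OUT={a@B1, b@B0, b@B2, e@B1, f@B2}
  B2:  IN={a@B1, b@B0, b@B2, e@B1, f@B2}  OUT={a@B1, b@B2, e@B1, f@B2}
  B3:  IN={a@B1, b@B2, e@B1, f@B2}  OUT={a@B1, b@B3, c@B3, e@B1, f@B2}
  B4:  IN={a@B1, b@B3, c@B3, e@B1, f@B2}  OUT={a@B1, b@B3, c@B3, d@B4, e@B4, f@B2}
  B5:  IN={a@B1, b@B3, c@B3, d@B4, e@B4, f@B2}  OUT={a@B1, b@B3, c@B3, d@B4, e@B4, f@B2}
  B6:  IN={a@B1, b@B3, c@B3, d@B4, e@B1, e@B4, f@B2}  OUT={a@B1, b@B3, c@B3, d@B4, e@B6, f@B2}
  B7:  IN={a@B1, b@B3, c@B3, d@B4, e@B4, e@B6, f@B2}  OUT={a@B7, b@B7, c@B3, d@B7, e@B4, e@B6, f@B2}

Merge at B5: IN[B5] = OUT[B4] = {a@B1, b@B3, c@B3, d@B4, e@B4, f@B2}
Applying B5's transfer function to that IN value gives OUT[B5] (row B5 above).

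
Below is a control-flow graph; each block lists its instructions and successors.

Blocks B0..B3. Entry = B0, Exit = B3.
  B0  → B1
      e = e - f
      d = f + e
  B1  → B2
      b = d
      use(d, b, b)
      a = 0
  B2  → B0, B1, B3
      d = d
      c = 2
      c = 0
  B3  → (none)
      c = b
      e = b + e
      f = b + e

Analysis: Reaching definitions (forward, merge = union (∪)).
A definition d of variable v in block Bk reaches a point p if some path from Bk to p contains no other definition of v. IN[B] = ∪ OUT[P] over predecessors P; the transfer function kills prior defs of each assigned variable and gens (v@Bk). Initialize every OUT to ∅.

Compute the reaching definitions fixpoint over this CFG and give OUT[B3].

Per-block solution:
  B0: | IN={a@B1, b@B1, c@B2, d@B2, e@B0} | OUT={a@B1, b@B1, c@B2, d@B0, e@B0}
  B1: | IN={a@B1, b@B1, c@B2, d@B0, d@B2, e@B0} | OUT={a@B1, b@B1, c@B2, d@B0, d@B2, e@B0}
  B2: | IN={a@B1, b@B1, c@B2, d@B0, d@B2, e@B0} | OUT={a@B1, b@B1, c@B2, d@B2, e@B0}
  B3: | IN={a@B1, b@B1, c@B2, d@B2, e@B0} | OUT={a@B1, b@B1, c@B3, d@B2, e@B3, f@B3}

Merge at B3: IN[B3] = OUT[B2] = {a@B1, b@B1, c@B2, d@B2, e@B0}
Applying B3's transfer function to that IN value gives OUT[B3] (row B3 above).

Answer: {a@B1, b@B1, c@B3, d@B2, e@B3, f@B3}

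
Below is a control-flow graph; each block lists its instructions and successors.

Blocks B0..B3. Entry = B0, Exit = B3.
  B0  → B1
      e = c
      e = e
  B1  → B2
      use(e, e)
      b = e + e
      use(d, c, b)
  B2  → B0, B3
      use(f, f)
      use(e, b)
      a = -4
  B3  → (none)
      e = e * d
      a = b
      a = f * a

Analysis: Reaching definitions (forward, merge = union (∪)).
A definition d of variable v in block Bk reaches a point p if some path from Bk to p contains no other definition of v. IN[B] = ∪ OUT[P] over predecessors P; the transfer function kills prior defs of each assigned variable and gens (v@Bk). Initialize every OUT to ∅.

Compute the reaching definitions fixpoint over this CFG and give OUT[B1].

Per-block solution:
  B0:   IN={a@B2, b@B1, e@B0}   OUT={a@B2, b@B1, e@B0}
  B1:   IN={a@B2, b@B1, e@B0}   OUT={a@B2, b@B1, e@B0}
  B2:   IN={a@B2, b@B1, e@B0}   OUT={a@B2, b@B1, e@B0}
  B3:   IN={a@B2, b@B1, e@B0}   OUT={a@B3, b@B1, e@B3}

Merge at B1: IN[B1] = OUT[B0] = {a@B2, b@B1, e@B0}
Applying B1's transfer function to that IN value gives OUT[B1] (row B1 above).

Answer: {a@B2, b@B1, e@B0}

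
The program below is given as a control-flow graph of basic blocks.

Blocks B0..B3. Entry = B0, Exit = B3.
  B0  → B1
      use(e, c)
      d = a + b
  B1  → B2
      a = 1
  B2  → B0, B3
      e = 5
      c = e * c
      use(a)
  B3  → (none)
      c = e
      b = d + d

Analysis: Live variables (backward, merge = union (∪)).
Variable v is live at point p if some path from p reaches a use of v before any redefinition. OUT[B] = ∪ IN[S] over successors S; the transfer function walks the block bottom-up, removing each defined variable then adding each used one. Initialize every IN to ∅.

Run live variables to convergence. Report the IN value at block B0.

Per-block solution:
  B0:  IN={a, b, c, e}  OUT={b, c, d}
  B1:  IN={b, c, d}  OUT={a, b, c, d}
  B2:  IN={a, b, c, d}  OUT={a, b, c, d, e}
  B3:  IN={d, e}  OUT={}

Merge at B0: OUT[B0] = IN[B1] = {b, c, d}
Applying B0's transfer function to that OUT value gives IN[B0] (row B0 above).

Answer: {a, b, c, e}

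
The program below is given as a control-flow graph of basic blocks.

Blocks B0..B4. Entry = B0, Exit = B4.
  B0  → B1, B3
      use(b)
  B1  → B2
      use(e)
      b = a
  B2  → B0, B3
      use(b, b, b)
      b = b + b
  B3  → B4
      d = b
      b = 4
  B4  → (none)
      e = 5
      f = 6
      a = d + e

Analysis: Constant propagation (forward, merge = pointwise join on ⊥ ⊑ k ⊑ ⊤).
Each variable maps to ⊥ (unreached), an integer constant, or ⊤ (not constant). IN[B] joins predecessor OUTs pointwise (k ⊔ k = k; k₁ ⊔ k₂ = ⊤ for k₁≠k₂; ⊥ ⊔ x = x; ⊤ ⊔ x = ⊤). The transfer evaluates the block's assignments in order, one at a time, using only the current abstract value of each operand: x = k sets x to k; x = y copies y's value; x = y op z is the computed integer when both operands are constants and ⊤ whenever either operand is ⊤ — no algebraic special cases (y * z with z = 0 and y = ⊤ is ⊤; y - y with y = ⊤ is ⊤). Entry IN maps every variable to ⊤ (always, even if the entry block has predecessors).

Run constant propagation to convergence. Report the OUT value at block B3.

Converged values:
  B0: | IN=(all ⊤) | OUT=(all ⊤)
  B1: | IN=(all ⊤) | OUT=(all ⊤)
  B2: | IN=(all ⊤) | OUT=(all ⊤)
  B3: | IN=(all ⊤) | OUT={b:4; rest ⊤}
  B4: | IN={b:4; rest ⊤} | OUT={b:4, e:5, f:6; rest ⊤}

Merge at B3: IN[B3] = OUT[B0] ⊔ OUT[B2] = {a: ⊤, b: ⊤, c: ⊤, d: ⊤, e: ⊤, f: ⊤}
Applying B3's transfer function to that IN value gives OUT[B3] (row B3 above).

Answer: {a: ⊤, b: 4, c: ⊤, d: ⊤, e: ⊤, f: ⊤}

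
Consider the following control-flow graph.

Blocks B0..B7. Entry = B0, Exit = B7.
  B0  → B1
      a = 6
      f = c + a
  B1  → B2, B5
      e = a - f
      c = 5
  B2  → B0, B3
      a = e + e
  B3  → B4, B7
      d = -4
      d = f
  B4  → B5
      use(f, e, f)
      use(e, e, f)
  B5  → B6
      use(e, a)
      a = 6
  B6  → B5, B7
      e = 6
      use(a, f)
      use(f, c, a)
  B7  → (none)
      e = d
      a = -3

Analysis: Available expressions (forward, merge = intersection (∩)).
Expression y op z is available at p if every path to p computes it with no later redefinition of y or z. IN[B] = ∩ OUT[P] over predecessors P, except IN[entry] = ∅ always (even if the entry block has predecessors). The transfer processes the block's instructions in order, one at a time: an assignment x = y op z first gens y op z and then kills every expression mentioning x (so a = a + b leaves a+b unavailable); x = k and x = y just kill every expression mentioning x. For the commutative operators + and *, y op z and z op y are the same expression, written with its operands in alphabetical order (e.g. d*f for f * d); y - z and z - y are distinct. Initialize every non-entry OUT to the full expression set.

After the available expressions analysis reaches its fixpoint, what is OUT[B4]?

Converged values:
  B0:   IN={}   OUT={a+c}
  B1:   IN={a+c}   OUT={a-f}
  B2:   IN={a-f}   OUT={e+e}
  B3:   IN={e+e}   OUT={e+e}
  B4:   IN={e+e}   OUT={e+e}
  B5:   IN={}   OUT={}
  B6:   IN={}   OUT={}
  B7:   IN={}   OUT={}

Merge at B4: IN[B4] = OUT[B3] = {e+e}
Applying B4's transfer function to that IN value gives OUT[B4] (row B4 above).

Answer: {e+e}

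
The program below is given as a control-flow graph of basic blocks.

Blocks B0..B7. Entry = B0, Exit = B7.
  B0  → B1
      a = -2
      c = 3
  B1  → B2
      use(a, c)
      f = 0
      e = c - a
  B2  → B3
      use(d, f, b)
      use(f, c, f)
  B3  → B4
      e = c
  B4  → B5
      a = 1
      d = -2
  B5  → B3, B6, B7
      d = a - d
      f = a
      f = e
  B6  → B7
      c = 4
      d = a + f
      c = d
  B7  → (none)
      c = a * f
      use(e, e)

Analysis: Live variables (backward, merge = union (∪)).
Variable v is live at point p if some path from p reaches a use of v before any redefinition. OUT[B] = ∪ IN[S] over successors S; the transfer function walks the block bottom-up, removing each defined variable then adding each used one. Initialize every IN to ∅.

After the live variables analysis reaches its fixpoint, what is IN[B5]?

Answer: {a, c, d, e}

Trace:
Fixpoint table:
  B0:  IN={b, d}  OUT={a, b, c, d}
  B1:  IN={a, b, c, d}  OUT={b, c, d, f}
  B2:  IN={b, c, d, f}  OUT={c}
  B3:  IN={c}  OUT={c, e}
  B4:  IN={c, e}  OUT={a, c, d, e}
  B5:  IN={a, c, d, e}  OUT={a, c, e, f}
  B6:  IN={a, e, f}  OUT={a, e, f}
  B7:  IN={a, e, f}  OUT={}

Merge at B5: OUT[B5] = IN[B3] ⊔ IN[B6] ⊔ IN[B7] = {a, c, e, f}
Applying B5's transfer function to that OUT value gives IN[B5] (row B5 above).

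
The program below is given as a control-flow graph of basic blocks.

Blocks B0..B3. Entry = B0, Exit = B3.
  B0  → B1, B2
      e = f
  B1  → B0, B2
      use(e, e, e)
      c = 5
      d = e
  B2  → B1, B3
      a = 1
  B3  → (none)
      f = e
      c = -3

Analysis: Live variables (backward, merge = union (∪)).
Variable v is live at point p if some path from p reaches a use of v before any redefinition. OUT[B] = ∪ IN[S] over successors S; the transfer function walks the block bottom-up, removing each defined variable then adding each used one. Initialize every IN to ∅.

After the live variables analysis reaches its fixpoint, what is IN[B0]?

Answer: {f}

Working:
Converged values:
  B0:  IN={f}  OUT={e, f}
  B1:  IN={e, f}  OUT={e, f}
  B2:  IN={e, f}  OUT={e, f}
  B3:  IN={e}  OUT={}

Merge at B0: OUT[B0] = IN[B1] ⊔ IN[B2] = {e, f}
Applying B0's transfer function to that OUT value gives IN[B0] (row B0 above).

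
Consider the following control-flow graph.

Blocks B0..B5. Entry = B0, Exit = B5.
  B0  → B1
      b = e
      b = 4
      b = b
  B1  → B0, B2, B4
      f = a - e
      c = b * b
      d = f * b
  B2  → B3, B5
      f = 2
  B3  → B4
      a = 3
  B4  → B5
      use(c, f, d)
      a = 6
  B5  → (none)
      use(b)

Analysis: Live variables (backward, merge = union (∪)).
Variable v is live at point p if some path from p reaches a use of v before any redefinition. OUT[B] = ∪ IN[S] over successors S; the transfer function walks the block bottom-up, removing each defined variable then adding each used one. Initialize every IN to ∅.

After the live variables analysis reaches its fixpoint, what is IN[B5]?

Fixpoint table:
  B0: | IN={a, e} | OUT={a, b, e}
  B1: | IN={a, b, e} | OUT={a, b, c, d, e, f}
  B2: | IN={b, c, d} | OUT={b, c, d, f}
  B3: | IN={b, c, d, f} | OUT={b, c, d, f}
  B4: | IN={b, c, d, f} | OUT={b}
  B5: | IN={b} | OUT={}

B5 is the boundary node: OUT[B5] = {}
Applying B5's transfer function to that OUT value gives IN[B5] (row B5 above).

Answer: {b}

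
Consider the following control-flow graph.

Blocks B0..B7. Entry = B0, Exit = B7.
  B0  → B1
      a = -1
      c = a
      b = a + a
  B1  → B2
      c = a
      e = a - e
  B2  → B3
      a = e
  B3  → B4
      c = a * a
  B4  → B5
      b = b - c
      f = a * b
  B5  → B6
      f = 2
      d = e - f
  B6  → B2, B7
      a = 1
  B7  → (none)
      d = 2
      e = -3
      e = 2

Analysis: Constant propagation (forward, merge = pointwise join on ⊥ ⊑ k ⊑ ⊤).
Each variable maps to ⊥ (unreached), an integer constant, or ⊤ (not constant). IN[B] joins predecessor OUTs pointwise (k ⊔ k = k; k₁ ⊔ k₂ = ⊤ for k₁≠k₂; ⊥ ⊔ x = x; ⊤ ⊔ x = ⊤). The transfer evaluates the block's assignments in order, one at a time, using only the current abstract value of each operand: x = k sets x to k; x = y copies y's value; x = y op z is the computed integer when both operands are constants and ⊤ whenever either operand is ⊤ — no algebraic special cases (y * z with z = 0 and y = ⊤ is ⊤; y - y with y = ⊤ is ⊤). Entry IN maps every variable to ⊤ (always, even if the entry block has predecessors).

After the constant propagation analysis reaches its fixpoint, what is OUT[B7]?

Per-block solution:
  B0: | IN=(all ⊤) | OUT={a:-1, b:-2, c:-1; rest ⊤}
  B1: | IN={a:-1, b:-2, c:-1; rest ⊤} | OUT={a:-1, b:-2, c:-1; rest ⊤}
  B2: | IN=(all ⊤) | OUT=(all ⊤)
  B3: | IN=(all ⊤) | OUT=(all ⊤)
  B4: | IN=(all ⊤) | OUT=(all ⊤)
  B5: | IN=(all ⊤) | OUT={f:2; rest ⊤}
  B6: | IN={f:2; rest ⊤} | OUT={a:1, f:2; rest ⊤}
  B7: | IN={a:1, f:2; rest ⊤} | OUT={a:1, d:2, e:2, f:2; rest ⊤}

Merge at B7: IN[B7] = OUT[B6] = {a: 1, b: ⊤, c: ⊤, d: ⊤, e: ⊤, f: 2}
Applying B7's transfer function to that IN value gives OUT[B7] (row B7 above).

Answer: {a: 1, b: ⊤, c: ⊤, d: 2, e: 2, f: 2}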